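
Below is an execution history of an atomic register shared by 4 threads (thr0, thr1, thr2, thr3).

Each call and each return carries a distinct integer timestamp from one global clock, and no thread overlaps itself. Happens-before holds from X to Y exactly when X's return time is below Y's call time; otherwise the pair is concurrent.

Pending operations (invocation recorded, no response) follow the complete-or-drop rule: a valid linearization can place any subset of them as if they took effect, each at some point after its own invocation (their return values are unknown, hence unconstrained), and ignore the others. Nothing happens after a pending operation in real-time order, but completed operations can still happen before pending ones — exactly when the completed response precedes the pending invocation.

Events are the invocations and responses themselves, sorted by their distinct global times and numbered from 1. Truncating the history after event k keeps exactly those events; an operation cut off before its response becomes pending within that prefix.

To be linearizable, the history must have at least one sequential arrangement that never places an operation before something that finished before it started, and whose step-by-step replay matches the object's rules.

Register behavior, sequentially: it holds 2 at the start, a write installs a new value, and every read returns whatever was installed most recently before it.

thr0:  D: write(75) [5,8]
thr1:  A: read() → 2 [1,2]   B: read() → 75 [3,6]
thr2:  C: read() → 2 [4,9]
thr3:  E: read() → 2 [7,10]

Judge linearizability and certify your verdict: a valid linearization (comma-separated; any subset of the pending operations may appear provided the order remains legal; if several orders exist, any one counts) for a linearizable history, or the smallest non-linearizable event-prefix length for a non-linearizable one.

the violation lands at event 10, E's response at time 10: events 1..9 linearize, events 1..10 do not
no legal order exists: 12 real-time-consistent candidates over 5 completed atomic register operations, all rejected
sample order A, B, C, D, E stalls at step 2 — B read() → 75 has no legal effect
sample order A, B, C, E, D stalls at step 2 — B read() → 75 has no legal effect

not linearizable — minimal violating prefix: 10 events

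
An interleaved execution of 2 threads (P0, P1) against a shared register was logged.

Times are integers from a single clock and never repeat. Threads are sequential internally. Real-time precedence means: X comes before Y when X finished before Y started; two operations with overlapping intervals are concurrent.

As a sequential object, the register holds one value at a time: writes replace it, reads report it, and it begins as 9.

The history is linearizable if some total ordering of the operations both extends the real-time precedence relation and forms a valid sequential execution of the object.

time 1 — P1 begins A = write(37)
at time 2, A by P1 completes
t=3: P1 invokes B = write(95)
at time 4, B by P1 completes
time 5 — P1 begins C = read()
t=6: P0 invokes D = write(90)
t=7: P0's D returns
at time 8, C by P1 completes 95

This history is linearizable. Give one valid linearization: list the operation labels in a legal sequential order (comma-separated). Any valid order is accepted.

after step 1 (A write(37)): value 37
after step 2 (B write(95)): value 95
after step 3 (C read() → 95): value 95
after step 4 (D write(90)): value 90

A, B, C, D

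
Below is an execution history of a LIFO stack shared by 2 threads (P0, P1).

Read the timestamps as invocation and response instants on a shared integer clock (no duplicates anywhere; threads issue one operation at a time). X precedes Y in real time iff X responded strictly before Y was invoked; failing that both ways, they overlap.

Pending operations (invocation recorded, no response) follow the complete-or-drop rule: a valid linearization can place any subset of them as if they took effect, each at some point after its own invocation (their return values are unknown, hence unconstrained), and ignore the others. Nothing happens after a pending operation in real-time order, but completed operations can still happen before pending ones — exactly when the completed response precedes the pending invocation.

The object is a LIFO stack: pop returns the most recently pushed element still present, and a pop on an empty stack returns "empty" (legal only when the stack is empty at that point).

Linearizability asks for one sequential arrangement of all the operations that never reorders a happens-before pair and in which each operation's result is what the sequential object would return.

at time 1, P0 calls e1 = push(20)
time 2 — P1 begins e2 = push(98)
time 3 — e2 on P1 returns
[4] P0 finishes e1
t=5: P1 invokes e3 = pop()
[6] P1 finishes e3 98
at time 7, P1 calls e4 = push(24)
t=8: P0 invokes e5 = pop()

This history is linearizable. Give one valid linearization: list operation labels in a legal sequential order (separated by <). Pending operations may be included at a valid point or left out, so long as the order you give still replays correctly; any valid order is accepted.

e1 < e2 < e3

after step 1 (e1 push(20)): stack <20>
after step 2 (e2 push(98)): stack <20,98>
after step 3 (e3 pop() → 98): stack <20>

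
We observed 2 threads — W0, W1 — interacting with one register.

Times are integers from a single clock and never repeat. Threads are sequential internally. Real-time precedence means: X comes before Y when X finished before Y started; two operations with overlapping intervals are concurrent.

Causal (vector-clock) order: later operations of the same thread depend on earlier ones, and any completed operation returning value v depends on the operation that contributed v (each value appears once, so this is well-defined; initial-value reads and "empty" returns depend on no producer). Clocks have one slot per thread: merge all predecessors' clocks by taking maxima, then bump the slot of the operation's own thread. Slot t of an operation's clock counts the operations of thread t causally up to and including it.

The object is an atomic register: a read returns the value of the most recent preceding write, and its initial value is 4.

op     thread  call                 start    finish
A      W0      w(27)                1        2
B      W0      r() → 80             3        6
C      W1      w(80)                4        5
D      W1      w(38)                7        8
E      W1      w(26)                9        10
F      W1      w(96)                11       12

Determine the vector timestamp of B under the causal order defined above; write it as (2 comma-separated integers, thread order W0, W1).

(2, 1)

C, invoked 4, has no incoming edges; only W1's bump applies → (0, 1)
A, invoked 1, has no incoming edges; only W0's bump applies → (1, 0)
VC(D, invoked at 7): max of VC(C)=(0, 1), then +1 on thread W1 → (0, 2)
VC(E, invoked at 9): max of VC(D)=(0, 2), then +1 on thread W1 → (0, 3)
VC(B, invoked at 3): max of VC(A)=(1, 0), VC(C)=(0, 1), then +1 on thread W0 → (2, 1)
VC(F, invoked at 11): max of VC(E)=(0, 3), then +1 on thread W1 → (0, 4)
target: VC(B) = (2, 1)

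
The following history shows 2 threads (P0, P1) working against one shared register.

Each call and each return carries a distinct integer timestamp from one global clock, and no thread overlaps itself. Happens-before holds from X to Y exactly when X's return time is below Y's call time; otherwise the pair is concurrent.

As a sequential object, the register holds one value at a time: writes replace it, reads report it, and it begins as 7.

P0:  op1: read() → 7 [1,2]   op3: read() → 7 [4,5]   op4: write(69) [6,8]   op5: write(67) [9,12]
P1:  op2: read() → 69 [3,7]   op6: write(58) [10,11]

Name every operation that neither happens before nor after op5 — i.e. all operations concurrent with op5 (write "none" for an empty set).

concurrent with op5 ([9,12]): every op whose interval crosses 9..12
op1 [1,2]: before
op2 [3,7]: before
op3 [4,5]: before
op4 [6,8]: before
op6 [10,11]: concurrent

op6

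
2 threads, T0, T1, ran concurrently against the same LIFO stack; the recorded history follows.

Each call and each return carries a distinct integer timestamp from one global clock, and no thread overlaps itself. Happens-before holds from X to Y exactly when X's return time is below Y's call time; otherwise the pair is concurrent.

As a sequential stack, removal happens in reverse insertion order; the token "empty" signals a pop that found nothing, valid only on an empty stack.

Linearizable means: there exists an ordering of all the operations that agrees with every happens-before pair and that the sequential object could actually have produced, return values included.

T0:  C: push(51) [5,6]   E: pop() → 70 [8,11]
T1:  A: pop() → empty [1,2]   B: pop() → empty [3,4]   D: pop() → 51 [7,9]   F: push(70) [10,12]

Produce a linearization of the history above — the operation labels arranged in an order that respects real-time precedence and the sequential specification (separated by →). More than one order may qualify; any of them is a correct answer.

A → B → C → D → F → E

1. A pop() → empty, leaving stack <>
2. B pop() → empty, leaving stack <>
3. C push(51), leaving stack <51>
4. D pop() → 51, leaving stack <>
5. F push(70), leaving stack <70>
6. E pop() → 70, leaving stack <>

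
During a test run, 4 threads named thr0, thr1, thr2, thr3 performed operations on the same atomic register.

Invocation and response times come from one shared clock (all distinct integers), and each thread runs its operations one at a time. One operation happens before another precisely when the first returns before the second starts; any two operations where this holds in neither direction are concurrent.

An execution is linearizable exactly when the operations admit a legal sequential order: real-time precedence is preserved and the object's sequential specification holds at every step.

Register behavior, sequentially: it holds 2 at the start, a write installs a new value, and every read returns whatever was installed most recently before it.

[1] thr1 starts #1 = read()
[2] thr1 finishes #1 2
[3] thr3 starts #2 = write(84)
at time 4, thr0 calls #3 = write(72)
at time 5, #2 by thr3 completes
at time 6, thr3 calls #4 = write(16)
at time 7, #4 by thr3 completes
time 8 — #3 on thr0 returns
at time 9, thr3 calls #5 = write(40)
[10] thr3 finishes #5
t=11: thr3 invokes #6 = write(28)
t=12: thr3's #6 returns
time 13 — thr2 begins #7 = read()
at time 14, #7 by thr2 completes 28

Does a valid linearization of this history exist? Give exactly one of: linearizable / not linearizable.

witness order: #1, #2, #3, #4, #5, #6, #7
after step 1 (#1 read() → 2): value 2
after step 2 (#2 write(84)): value 84
after step 3 (#3 write(72)): value 72
after step 4 (#4 write(16)): value 16
after step 5 (#5 write(40)): value 40
after step 6 (#6 write(28)): value 28
after step 7 (#7 read() → 28): value 28

linearizable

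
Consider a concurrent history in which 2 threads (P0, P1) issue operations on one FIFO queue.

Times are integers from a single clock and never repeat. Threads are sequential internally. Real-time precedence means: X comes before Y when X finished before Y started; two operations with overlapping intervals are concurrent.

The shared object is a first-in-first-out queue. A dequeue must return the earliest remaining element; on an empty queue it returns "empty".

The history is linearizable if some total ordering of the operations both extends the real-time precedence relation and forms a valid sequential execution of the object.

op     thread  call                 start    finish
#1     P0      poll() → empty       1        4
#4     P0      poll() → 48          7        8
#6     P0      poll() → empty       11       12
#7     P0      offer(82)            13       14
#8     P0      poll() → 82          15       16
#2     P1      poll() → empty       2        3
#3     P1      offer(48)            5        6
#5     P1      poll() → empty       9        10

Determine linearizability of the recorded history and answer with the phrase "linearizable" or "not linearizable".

a witness: #1, #2, #3, #4, #5, #6, #7, #8
step 1: #1 poll() → empty — queue <>
step 2: #2 poll() → empty — queue <>
step 3: #3 offer(48) — queue <48>
step 4: #4 poll() → 48 — queue <>
step 5: #5 poll() → empty — queue <>
step 6: #6 poll() → empty — queue <>
step 7: #7 offer(82) — queue <82>
step 8: #8 poll() → 82 — queue <>

linearizable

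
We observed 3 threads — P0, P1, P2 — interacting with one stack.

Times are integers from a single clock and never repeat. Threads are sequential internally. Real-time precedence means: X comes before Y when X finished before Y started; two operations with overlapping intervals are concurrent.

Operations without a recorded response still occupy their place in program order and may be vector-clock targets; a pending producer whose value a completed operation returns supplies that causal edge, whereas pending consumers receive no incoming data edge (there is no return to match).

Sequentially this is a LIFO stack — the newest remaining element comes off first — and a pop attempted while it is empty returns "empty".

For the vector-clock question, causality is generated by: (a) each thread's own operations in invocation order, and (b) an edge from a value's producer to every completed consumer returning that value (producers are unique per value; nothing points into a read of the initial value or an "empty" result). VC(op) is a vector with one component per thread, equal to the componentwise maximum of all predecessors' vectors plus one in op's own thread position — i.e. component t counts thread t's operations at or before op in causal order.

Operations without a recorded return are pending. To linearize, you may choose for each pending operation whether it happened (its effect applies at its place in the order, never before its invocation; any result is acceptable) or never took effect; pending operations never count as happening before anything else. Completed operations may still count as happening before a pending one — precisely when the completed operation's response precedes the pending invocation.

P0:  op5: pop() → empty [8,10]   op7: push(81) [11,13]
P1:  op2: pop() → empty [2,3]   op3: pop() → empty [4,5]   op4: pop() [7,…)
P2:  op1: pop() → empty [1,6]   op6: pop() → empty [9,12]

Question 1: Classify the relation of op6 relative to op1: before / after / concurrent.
after

op6 spans [9,12], op1 spans [1,6]
resp(op1)=6 < inv(op6)=9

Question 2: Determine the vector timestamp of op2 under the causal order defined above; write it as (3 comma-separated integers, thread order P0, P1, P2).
(0, 1, 0)

no predecessors for op1 (invoked 1): P2 increments from zero → (0, 0, 1)
no predecessors for op2 (invoked 2): P1 increments from zero → (0, 1, 0)
no predecessors for op5 (invoked 8): P0 increments from zero → (1, 0, 0)
merge at op6 (invoked 9): VC(op1)=(0, 0, 1), own-thread bump on P2 → (0, 0, 2)
merge at op3 (invoked 4): VC(op2)=(0, 1, 0), own-thread bump on P1 → (0, 2, 0)
merge at op7 (invoked 11): VC(op5)=(1, 0, 0), own-thread bump on P0 → (2, 0, 0)
merge at op4 (invoked 7): VC(op3)=(0, 2, 0), own-thread bump on P1 → (0, 3, 0)
target: VC(op2) = (0, 1, 0)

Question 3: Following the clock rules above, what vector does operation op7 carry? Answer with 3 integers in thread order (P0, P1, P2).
(2, 0, 0)

invoked at 1, op1 has no predecessors; its own P2 bump gives (0, 0, 1)
invoked at 2, op2 has no predecessors; its own P1 bump gives (0, 1, 0)
invoked at 8, op5 has no predecessors; its own P0 bump gives (1, 0, 0)
op6, invoked 9, takes VC(op1)=(0, 0, 1) under max, adds 1 for P2 → (0, 0, 2)
op3, invoked 4, takes VC(op2)=(0, 1, 0) under max, adds 1 for P1 → (0, 2, 0)
op7, invoked 11, takes VC(op5)=(1, 0, 0) under max, adds 1 for P0 → (2, 0, 0)
op4, invoked 7, takes VC(op3)=(0, 2, 0) under max, adds 1 for P1 → (0, 3, 0)
target: VC(op7) = (2, 0, 0)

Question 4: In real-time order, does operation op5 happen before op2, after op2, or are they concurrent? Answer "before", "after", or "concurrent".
after

op5 spans [8,10], op2 spans [2,3]
resp(op2)=3 < inv(op5)=8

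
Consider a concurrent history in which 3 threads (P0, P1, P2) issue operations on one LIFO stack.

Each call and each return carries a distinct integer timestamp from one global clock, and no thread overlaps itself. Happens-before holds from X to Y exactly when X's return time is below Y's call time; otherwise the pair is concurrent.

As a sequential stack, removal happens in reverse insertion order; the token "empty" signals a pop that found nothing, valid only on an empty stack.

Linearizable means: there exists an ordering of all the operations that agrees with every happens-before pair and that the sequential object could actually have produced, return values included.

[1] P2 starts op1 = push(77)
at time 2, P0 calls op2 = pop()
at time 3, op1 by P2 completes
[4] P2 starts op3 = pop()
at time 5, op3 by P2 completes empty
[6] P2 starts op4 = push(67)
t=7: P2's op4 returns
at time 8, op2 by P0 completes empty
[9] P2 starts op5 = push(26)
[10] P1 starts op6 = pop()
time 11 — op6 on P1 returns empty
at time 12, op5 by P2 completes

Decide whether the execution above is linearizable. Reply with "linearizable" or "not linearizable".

events 1..7 are fine; event 8 — the response of op2 at time 8 — makes the prefix non-linearizable
no legal order exists: 4 real-time-consistent candidates over 4 completed LIFO stack operations, all rejected
e.g. op1, op2, op3, op4: illegal at step 2, since op2 pop() → empty cannot apply there
e.g. op1, op3, op2, op4: illegal at step 2, since op3 pop() → empty cannot apply there

not linearizable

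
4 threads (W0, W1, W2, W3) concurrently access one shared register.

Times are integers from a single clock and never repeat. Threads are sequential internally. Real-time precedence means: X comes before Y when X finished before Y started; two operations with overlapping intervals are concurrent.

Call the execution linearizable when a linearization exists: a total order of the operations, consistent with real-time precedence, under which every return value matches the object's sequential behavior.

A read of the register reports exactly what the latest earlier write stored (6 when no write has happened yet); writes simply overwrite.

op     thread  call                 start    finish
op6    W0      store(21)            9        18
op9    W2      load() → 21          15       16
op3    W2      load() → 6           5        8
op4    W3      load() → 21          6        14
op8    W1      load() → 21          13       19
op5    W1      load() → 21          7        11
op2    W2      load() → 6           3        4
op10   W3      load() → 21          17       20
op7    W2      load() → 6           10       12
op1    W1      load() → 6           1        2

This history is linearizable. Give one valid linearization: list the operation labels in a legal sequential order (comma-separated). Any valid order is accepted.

step 1: op1 load() → 6 — value 6
step 2: op2 load() → 6 — value 6
step 3: op3 load() → 6 — value 6
step 4: op7 load() → 6 — value 6
step 5: op6 store(21) — value 21
step 6: op4 load() → 21 — value 21
step 7: op5 load() → 21 — value 21
step 8: op8 load() → 21 — value 21
step 9: op9 load() → 21 — value 21
step 10: op10 load() → 21 — value 21

op1, op2, op3, op7, op6, op4, op5, op8, op9, op10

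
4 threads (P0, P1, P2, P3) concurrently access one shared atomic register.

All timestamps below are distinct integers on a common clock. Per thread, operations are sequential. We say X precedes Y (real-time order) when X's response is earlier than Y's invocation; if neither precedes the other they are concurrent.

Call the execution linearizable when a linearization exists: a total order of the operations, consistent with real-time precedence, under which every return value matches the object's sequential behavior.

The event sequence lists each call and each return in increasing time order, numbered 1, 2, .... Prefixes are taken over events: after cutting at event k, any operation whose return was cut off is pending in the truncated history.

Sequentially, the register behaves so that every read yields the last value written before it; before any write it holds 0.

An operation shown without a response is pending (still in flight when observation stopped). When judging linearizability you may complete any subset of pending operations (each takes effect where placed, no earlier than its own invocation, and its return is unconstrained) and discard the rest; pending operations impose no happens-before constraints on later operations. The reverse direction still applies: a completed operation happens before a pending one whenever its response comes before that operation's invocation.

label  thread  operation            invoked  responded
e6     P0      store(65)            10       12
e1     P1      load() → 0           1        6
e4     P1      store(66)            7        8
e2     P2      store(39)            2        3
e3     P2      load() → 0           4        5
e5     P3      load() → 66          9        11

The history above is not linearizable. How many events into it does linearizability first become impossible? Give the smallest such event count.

5

one valid order for events 1..4 is e1, e2:
after step 1 (e1 load() (pending, included)): value 0
after step 2 (e2 store(39)): value 39
at event 5 (e3's time-5 response) nothing linearizes any more
every completion of the 1 pending operation (e1) was checked; none linearizes
e.g. e2, e3 (pending dropped): illegal at step 2, since e3 load() → 0 cannot apply there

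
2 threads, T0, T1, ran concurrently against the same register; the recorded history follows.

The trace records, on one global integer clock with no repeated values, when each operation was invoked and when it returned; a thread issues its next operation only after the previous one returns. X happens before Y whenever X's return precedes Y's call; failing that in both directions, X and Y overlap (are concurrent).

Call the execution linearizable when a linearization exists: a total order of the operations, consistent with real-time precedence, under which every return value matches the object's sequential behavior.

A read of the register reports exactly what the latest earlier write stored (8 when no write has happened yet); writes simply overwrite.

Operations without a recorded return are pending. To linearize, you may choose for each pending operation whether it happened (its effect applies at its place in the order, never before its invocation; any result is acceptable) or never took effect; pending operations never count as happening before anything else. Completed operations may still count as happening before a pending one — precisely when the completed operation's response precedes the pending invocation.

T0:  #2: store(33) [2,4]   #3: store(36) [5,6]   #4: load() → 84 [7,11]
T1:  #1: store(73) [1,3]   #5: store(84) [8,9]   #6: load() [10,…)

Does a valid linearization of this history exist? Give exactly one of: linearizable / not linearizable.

linearizable

witness order: #1, #2, #3, #5, #4
after step 1 (#1 store(73)): value 73
after step 2 (#2 store(33)): value 33
after step 3 (#3 store(36)): value 36
after step 4 (#5 store(84)): value 84
after step 5 (#4 load() → 84): value 84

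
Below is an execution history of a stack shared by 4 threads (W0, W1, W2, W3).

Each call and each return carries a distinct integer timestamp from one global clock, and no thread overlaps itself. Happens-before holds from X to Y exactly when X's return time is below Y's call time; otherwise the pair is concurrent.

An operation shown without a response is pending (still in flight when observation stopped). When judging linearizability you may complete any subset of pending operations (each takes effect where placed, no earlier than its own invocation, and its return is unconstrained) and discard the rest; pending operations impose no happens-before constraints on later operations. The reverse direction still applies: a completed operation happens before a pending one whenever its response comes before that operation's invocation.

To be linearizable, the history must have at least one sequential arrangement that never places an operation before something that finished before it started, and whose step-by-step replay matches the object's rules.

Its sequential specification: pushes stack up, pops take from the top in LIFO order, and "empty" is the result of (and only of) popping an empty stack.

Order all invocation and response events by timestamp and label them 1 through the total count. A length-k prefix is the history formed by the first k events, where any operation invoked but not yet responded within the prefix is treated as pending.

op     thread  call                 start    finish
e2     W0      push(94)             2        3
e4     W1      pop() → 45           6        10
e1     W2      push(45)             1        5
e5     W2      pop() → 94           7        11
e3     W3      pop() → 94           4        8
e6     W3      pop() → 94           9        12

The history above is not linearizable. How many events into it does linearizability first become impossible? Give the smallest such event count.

11

events 1..10 are linearizable, e.g. via e1, e2, e3, e4:
1. e1 push(45), leaving stack <45>
2. e2 push(94), leaving stack <45,94>
3. e3 pop() → 94, leaving stack <45>
4. e4 pop() → 45, leaving stack <>
at event 11 (e5's time-11 response) nothing linearizes any more
including or dropping the 1 pending operation (e6) in any combination fails
take e1, e2, e3, e4, e5 (pending dropped): step 5 already fails, because e5 pop() → 94 cannot occur there
take e1, e2, e3, e5, e4 (pending dropped): step 4 already fails, because e5 pop() → 94 cannot occur there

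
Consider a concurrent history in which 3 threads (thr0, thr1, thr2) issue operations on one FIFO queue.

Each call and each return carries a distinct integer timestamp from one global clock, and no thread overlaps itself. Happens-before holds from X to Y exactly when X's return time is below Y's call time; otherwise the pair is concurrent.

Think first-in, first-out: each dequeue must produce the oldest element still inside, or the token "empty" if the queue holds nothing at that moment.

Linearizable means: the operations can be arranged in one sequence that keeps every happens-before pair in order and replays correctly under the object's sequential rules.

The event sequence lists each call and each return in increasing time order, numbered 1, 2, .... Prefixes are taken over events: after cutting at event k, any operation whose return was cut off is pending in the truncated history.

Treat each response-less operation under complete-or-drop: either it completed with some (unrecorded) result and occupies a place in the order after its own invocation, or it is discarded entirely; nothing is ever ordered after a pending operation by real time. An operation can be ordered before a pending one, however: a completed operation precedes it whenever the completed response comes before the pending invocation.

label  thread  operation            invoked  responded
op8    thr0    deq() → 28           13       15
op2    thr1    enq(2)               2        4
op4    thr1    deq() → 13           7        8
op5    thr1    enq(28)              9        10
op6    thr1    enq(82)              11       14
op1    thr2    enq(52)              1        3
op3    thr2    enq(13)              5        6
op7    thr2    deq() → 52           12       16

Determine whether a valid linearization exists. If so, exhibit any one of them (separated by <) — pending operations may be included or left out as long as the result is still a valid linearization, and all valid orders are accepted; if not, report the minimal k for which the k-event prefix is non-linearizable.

the violation lands at event 8, op4's response at time 8: events 1..7 linearize, events 1..8 do not
the 4 completed operations admit 2 real-time orders; each fails the FIFO queue replay
for example op1, op2, op3, op4 fails at step 4: op4 deq() → 13 is not legal there
for example op2, op1, op3, op4 fails at step 4: op4 deq() → 13 is not legal there

not linearizable — minimal violating prefix: 8 events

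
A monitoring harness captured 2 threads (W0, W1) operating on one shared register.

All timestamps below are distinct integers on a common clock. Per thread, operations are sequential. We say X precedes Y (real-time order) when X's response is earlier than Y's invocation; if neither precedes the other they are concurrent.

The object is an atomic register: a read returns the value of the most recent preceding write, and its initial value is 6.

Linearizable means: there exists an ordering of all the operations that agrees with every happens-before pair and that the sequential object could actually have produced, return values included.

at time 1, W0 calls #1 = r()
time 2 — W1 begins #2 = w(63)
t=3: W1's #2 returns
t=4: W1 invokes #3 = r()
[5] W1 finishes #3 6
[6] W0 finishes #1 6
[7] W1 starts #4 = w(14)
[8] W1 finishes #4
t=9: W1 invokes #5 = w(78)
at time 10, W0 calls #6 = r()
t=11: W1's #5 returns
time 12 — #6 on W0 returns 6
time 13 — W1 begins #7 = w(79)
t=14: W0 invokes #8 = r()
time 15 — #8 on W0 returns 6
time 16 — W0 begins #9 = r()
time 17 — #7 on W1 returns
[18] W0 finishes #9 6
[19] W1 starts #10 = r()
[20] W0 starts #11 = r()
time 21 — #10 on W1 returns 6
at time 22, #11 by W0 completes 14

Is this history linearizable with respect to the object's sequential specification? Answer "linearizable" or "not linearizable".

not linearizable

cut after 4 events: linearizable; cut after 5 events (#3 responds, time 5): not linearizable
exactly one order of the 2 completed ops respects real time; the register replay fails
no escape via the 1 pending operation (#1): every completion choice fails
for example #2, #3 (pending dropped) fails at step 2: #3 r() → 6 is not legal there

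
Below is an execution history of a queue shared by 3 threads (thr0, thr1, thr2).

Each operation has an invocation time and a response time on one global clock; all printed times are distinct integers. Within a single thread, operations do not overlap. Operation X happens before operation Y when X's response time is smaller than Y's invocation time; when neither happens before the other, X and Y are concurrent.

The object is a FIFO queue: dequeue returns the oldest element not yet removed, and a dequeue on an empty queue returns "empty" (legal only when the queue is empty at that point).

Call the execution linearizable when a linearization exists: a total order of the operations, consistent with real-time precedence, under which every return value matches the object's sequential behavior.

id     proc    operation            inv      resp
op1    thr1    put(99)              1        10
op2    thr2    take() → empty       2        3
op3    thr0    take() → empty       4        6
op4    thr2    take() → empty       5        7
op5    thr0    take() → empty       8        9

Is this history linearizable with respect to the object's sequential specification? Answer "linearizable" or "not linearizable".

linearizable

a witness: op2, op3, op4, op5, op1
after step 1 (op2 take() → empty): queue <>
after step 2 (op3 take() → empty): queue <>
after step 3 (op4 take() → empty): queue <>
after step 4 (op5 take() → empty): queue <>
after step 5 (op1 put(99)): queue <99>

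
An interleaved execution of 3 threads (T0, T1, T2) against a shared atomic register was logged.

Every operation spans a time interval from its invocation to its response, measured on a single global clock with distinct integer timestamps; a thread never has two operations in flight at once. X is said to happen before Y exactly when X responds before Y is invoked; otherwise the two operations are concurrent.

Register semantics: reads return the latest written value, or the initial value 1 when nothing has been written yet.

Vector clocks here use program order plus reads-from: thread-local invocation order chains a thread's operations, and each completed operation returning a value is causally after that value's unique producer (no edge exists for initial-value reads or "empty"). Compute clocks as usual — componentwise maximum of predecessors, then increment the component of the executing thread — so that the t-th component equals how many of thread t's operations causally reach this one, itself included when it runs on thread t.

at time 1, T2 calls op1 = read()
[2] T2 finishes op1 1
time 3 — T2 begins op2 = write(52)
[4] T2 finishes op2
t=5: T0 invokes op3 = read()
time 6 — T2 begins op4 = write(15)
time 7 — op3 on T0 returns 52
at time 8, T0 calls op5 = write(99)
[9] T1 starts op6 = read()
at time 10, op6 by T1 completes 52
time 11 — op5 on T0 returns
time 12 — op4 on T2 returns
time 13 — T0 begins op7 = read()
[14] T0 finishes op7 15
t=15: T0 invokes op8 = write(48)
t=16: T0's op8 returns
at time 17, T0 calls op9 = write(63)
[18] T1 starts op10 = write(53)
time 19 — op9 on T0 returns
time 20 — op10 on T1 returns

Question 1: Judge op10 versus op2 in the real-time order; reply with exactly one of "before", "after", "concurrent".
after

op10 spans [18,20], op2 spans [3,4]
resp(op2)=4 < inv(op10)=18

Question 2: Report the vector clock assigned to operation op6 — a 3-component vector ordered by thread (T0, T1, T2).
(0, 1, 2)

invoked at 1, op1 has no predecessors; its own T2 bump gives (0, 0, 1)
op2 (invocation 3): componentwise max over VC(op1)=(0, 0, 1), +1 at T2, giving (0, 0, 2)
op4 (invocation 6): componentwise max over VC(op2)=(0, 0, 2), +1 at T2, giving (0, 0, 3)
op6 (invocation 9): componentwise max over VC(op2)=(0, 0, 2), +1 at T1, giving (0, 1, 2)
op3 (invocation 5): componentwise max over VC(op2)=(0, 0, 2), +1 at T0, giving (1, 0, 2)
op10 (invocation 18): componentwise max over VC(op6)=(0, 1, 2), +1 at T1, giving (0, 2, 2)
op5 (invocation 8): componentwise max over VC(op3)=(1, 0, 2), +1 at T0, giving (2, 0, 2)
op7 (invocation 13): componentwise max over VC(op4)=(0, 0, 3), VC(op5)=(2, 0, 2), +1 at T0, giving (3, 0, 3)
op8 (invocation 15): componentwise max over VC(op7)=(3, 0, 3), +1 at T0, giving (4, 0, 3)
op9 (invocation 17): componentwise max over VC(op8)=(4, 0, 3), +1 at T0, giving (5, 0, 3)
target: VC(op6) = (0, 1, 2)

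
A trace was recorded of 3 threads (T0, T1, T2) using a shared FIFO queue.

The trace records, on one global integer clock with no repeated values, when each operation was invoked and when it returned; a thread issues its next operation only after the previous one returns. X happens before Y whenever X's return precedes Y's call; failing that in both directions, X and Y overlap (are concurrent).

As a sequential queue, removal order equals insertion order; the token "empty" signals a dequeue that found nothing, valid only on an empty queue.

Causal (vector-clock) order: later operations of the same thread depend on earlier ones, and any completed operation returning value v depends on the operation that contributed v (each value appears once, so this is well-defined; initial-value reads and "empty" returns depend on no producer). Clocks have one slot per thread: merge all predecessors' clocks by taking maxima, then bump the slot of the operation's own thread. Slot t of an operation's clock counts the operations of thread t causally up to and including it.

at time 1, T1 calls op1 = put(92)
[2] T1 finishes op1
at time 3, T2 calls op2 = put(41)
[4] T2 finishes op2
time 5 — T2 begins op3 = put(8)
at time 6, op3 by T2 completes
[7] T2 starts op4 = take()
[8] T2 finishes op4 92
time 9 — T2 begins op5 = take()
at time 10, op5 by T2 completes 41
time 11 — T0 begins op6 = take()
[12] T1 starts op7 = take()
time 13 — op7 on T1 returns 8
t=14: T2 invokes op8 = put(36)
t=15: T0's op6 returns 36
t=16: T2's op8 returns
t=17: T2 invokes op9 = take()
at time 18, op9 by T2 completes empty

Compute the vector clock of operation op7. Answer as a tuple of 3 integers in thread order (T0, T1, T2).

no predecessors for op2 (invoked 3): T2 increments from zero → (0, 0, 1)
no predecessors for op1 (invoked 1): T1 increments from zero → (0, 1, 0)
from VC(op2)=(0, 0, 1), op3 (invoked 5) maxes components and bumps T2 → (0, 0, 2)
from VC(op1)=(0, 1, 0), VC(op3)=(0, 0, 2), op4 (invoked 7) maxes components and bumps T2 → (0, 1, 3)
from VC(op1)=(0, 1, 0), VC(op3)=(0, 0, 2), op7 (invoked 12) maxes components and bumps T1 → (0, 2, 2)
from VC(op2)=(0, 0, 1), VC(op4)=(0, 1, 3), op5 (invoked 9) maxes components and bumps T2 → (0, 1, 4)
from VC(op5)=(0, 1, 4), op8 (invoked 14) maxes components and bumps T2 → (0, 1, 5)
from VC(op8)=(0, 1, 5), op9 (invoked 17) maxes components and bumps T2 → (0, 1, 6)
from VC(op8)=(0, 1, 5), op6 (invoked 11) maxes components and bumps T0 → (1, 1, 5)
target: VC(op7) = (0, 2, 2)

(0, 2, 2)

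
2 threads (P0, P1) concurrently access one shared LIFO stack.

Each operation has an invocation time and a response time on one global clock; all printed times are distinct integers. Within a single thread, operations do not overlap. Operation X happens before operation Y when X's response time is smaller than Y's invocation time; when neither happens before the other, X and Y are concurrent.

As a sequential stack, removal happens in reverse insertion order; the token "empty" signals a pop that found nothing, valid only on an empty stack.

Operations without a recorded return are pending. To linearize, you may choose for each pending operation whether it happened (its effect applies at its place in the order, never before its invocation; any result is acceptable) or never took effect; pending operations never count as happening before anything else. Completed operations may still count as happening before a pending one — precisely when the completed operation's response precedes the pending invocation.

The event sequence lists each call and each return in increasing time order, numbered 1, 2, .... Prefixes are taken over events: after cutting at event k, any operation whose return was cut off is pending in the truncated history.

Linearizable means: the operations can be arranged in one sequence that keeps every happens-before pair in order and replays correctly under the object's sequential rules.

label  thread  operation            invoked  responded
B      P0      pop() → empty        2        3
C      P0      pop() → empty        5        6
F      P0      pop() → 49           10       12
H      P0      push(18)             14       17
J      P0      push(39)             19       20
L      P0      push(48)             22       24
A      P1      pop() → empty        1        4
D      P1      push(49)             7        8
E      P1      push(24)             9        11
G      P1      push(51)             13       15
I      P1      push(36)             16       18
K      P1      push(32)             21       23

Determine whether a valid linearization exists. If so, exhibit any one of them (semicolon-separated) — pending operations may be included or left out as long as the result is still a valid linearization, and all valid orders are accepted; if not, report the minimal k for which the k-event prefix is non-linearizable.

1. A pop() → empty, leaving stack <>
2. B pop() → empty, leaving stack <>
3. C pop() → empty, leaving stack <>
4. D push(49), leaving stack <49>
5. F pop() → 49, leaving stack <>
6. E push(24), leaving stack <24>
7. G push(51), leaving stack <24,51>
8. H push(18), leaving stack <24,51,18>
9. I push(36), leaving stack <24,51,18,36>
10. J push(39), leaving stack <24,51,18,36,39>
11. K push(32), leaving stack <24,51,18,36,39,32>
12. L push(48), leaving stack <24,51,18,36,39,32,48>

linearizable — witness: A; B; C; D; F; E; G; H; I; J; K; L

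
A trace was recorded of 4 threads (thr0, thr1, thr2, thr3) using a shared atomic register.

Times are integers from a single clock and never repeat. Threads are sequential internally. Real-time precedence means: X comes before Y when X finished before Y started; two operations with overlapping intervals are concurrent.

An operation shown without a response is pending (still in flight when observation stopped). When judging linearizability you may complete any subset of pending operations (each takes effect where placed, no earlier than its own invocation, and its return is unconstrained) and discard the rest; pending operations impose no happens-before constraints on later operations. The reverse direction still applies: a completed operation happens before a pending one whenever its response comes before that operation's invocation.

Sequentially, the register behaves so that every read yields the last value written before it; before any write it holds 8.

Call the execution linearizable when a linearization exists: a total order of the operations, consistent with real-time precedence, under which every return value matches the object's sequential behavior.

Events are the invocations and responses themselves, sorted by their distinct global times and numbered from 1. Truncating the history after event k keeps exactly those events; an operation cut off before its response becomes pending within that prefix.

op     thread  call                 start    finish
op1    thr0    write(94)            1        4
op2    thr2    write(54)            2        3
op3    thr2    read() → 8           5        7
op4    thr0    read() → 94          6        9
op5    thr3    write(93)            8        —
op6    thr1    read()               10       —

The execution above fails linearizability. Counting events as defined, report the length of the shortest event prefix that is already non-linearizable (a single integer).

one valid order for events 1..6 is op1, op2:
after step 1 (op1 write(94)): value 94
after step 2 (op2 write(54)): value 54
include event 7 — op3 responding at 7 — and every candidate order breaks
completion choices over the 1 pending operation (op4) were checked; none helps
for example op1, op2, op3 (pending dropped) fails at step 3: op3 read() → 8 is not legal there
for example op2, op1, op3 (pending dropped) fails at step 3: op3 read() → 8 is not legal there

7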